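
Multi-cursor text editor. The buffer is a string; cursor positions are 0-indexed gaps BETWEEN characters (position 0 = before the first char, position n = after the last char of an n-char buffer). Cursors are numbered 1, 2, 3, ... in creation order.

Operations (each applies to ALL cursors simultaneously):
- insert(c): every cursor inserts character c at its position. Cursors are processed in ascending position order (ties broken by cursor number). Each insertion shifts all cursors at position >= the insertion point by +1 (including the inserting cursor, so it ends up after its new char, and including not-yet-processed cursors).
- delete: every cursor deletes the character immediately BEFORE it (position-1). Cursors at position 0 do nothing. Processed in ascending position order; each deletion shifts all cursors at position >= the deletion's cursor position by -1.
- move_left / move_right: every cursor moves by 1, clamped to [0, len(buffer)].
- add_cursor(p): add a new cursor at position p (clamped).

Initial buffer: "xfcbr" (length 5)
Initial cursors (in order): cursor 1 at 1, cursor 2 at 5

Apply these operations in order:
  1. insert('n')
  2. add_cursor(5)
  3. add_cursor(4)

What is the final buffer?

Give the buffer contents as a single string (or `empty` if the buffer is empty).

Answer: xnfcbrn

Derivation:
After op 1 (insert('n')): buffer="xnfcbrn" (len 7), cursors c1@2 c2@7, authorship .1....2
After op 2 (add_cursor(5)): buffer="xnfcbrn" (len 7), cursors c1@2 c3@5 c2@7, authorship .1....2
After op 3 (add_cursor(4)): buffer="xnfcbrn" (len 7), cursors c1@2 c4@4 c3@5 c2@7, authorship .1....2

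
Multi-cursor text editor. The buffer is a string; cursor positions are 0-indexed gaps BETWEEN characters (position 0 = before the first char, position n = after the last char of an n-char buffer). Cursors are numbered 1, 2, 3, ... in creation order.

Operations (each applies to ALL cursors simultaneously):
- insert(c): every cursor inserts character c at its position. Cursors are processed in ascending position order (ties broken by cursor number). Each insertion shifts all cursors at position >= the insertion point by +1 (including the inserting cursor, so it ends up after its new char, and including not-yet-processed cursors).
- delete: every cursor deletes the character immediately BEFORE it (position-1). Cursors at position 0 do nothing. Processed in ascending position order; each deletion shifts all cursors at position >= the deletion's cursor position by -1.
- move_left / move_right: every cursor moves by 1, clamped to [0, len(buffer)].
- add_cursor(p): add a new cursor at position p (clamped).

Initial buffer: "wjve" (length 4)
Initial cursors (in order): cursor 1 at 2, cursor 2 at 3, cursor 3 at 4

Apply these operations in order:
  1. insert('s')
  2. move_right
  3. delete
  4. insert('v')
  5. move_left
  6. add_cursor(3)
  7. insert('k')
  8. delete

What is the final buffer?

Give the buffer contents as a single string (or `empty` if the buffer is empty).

Answer: wjsvsvv

Derivation:
After op 1 (insert('s')): buffer="wjsvses" (len 7), cursors c1@3 c2@5 c3@7, authorship ..1.2.3
After op 2 (move_right): buffer="wjsvses" (len 7), cursors c1@4 c2@6 c3@7, authorship ..1.2.3
After op 3 (delete): buffer="wjss" (len 4), cursors c1@3 c2@4 c3@4, authorship ..12
After op 4 (insert('v')): buffer="wjsvsvv" (len 7), cursors c1@4 c2@7 c3@7, authorship ..11223
After op 5 (move_left): buffer="wjsvsvv" (len 7), cursors c1@3 c2@6 c3@6, authorship ..11223
After op 6 (add_cursor(3)): buffer="wjsvsvv" (len 7), cursors c1@3 c4@3 c2@6 c3@6, authorship ..11223
After op 7 (insert('k')): buffer="wjskkvsvkkv" (len 11), cursors c1@5 c4@5 c2@10 c3@10, authorship ..114122233
After op 8 (delete): buffer="wjsvsvv" (len 7), cursors c1@3 c4@3 c2@6 c3@6, authorship ..11223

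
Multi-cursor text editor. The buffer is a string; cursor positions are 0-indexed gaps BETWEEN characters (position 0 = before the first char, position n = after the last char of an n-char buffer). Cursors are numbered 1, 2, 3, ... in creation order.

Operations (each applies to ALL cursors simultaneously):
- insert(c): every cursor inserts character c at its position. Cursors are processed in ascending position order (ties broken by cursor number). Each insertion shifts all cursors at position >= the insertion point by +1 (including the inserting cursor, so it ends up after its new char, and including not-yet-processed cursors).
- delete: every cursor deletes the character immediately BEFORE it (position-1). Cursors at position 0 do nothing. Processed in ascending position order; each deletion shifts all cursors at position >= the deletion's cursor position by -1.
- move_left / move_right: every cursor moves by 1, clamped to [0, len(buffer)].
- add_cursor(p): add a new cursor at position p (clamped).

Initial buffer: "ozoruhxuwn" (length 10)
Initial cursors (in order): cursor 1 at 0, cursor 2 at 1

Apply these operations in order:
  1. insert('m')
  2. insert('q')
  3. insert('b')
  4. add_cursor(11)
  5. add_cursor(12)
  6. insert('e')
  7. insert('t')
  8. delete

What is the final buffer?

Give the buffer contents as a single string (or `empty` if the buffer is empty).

After op 1 (insert('m')): buffer="momzoruhxuwn" (len 12), cursors c1@1 c2@3, authorship 1.2.........
After op 2 (insert('q')): buffer="mqomqzoruhxuwn" (len 14), cursors c1@2 c2@5, authorship 11.22.........
After op 3 (insert('b')): buffer="mqbomqbzoruhxuwn" (len 16), cursors c1@3 c2@7, authorship 111.222.........
After op 4 (add_cursor(11)): buffer="mqbomqbzoruhxuwn" (len 16), cursors c1@3 c2@7 c3@11, authorship 111.222.........
After op 5 (add_cursor(12)): buffer="mqbomqbzoruhxuwn" (len 16), cursors c1@3 c2@7 c3@11 c4@12, authorship 111.222.........
After op 6 (insert('e')): buffer="mqbeomqbezoruehexuwn" (len 20), cursors c1@4 c2@9 c3@14 c4@16, authorship 1111.2222....3.4....
After op 7 (insert('t')): buffer="mqbetomqbetzoruethetxuwn" (len 24), cursors c1@5 c2@11 c3@17 c4@20, authorship 11111.22222....33.44....
After op 8 (delete): buffer="mqbeomqbezoruehexuwn" (len 20), cursors c1@4 c2@9 c3@14 c4@16, authorship 1111.2222....3.4....

Answer: mqbeomqbezoruehexuwn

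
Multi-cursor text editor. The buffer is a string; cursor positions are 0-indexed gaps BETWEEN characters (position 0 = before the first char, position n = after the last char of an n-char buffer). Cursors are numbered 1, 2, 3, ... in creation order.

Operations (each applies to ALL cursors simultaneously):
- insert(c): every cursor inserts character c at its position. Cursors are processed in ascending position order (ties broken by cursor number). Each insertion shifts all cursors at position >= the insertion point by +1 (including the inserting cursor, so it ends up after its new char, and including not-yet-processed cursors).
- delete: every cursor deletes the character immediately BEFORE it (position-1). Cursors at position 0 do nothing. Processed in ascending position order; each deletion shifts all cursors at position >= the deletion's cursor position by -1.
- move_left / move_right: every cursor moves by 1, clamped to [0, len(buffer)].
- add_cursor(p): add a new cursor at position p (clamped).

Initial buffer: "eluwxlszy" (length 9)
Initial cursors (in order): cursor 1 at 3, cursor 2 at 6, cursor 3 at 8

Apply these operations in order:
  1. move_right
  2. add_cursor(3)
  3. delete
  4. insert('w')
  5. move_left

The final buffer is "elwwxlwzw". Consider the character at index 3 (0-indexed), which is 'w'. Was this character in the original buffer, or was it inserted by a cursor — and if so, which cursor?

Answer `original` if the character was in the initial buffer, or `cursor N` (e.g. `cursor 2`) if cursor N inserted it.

Answer: cursor 4

Derivation:
After op 1 (move_right): buffer="eluwxlszy" (len 9), cursors c1@4 c2@7 c3@9, authorship .........
After op 2 (add_cursor(3)): buffer="eluwxlszy" (len 9), cursors c4@3 c1@4 c2@7 c3@9, authorship .........
After op 3 (delete): buffer="elxlz" (len 5), cursors c1@2 c4@2 c2@4 c3@5, authorship .....
After op 4 (insert('w')): buffer="elwwxlwzw" (len 9), cursors c1@4 c4@4 c2@7 c3@9, authorship ..14..2.3
After op 5 (move_left): buffer="elwwxlwzw" (len 9), cursors c1@3 c4@3 c2@6 c3@8, authorship ..14..2.3
Authorship (.=original, N=cursor N): . . 1 4 . . 2 . 3
Index 3: author = 4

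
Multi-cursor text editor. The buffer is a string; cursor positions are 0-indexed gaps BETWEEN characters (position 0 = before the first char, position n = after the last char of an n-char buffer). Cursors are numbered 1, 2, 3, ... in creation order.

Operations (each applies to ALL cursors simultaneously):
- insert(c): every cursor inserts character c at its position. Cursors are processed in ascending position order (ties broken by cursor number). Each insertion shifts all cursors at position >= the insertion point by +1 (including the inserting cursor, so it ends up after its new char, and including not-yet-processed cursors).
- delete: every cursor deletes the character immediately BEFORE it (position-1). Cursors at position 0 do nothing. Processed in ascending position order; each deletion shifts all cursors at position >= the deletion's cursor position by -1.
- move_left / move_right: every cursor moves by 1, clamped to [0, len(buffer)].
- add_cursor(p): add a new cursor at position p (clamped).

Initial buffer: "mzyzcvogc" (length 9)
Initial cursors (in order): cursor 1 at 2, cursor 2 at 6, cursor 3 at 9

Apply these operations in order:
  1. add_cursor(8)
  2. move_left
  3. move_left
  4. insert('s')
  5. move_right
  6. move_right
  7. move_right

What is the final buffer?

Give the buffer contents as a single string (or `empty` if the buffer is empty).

Answer: smzyzscvsosgc

Derivation:
After op 1 (add_cursor(8)): buffer="mzyzcvogc" (len 9), cursors c1@2 c2@6 c4@8 c3@9, authorship .........
After op 2 (move_left): buffer="mzyzcvogc" (len 9), cursors c1@1 c2@5 c4@7 c3@8, authorship .........
After op 3 (move_left): buffer="mzyzcvogc" (len 9), cursors c1@0 c2@4 c4@6 c3@7, authorship .........
After op 4 (insert('s')): buffer="smzyzscvsosgc" (len 13), cursors c1@1 c2@6 c4@9 c3@11, authorship 1....2..4.3..
After op 5 (move_right): buffer="smzyzscvsosgc" (len 13), cursors c1@2 c2@7 c4@10 c3@12, authorship 1....2..4.3..
After op 6 (move_right): buffer="smzyzscvsosgc" (len 13), cursors c1@3 c2@8 c4@11 c3@13, authorship 1....2..4.3..
After op 7 (move_right): buffer="smzyzscvsosgc" (len 13), cursors c1@4 c2@9 c4@12 c3@13, authorship 1....2..4.3..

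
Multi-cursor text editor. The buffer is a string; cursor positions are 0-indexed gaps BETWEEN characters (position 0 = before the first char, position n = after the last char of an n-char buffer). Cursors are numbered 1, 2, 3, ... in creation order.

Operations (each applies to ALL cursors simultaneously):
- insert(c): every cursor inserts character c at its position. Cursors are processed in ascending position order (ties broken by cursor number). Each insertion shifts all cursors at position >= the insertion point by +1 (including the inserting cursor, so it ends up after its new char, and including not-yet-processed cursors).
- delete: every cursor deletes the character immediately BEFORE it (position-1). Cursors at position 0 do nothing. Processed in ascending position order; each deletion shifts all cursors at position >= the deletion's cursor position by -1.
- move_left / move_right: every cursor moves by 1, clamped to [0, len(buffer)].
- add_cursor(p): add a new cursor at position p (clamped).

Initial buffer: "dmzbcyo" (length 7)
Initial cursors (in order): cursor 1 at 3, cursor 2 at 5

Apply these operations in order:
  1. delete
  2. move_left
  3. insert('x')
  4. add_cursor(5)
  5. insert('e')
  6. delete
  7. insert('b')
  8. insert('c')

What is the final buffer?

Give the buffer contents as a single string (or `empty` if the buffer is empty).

Answer: dxbcmxbcbbcyo

Derivation:
After op 1 (delete): buffer="dmbyo" (len 5), cursors c1@2 c2@3, authorship .....
After op 2 (move_left): buffer="dmbyo" (len 5), cursors c1@1 c2@2, authorship .....
After op 3 (insert('x')): buffer="dxmxbyo" (len 7), cursors c1@2 c2@4, authorship .1.2...
After op 4 (add_cursor(5)): buffer="dxmxbyo" (len 7), cursors c1@2 c2@4 c3@5, authorship .1.2...
After op 5 (insert('e')): buffer="dxemxebeyo" (len 10), cursors c1@3 c2@6 c3@8, authorship .11.22.3..
After op 6 (delete): buffer="dxmxbyo" (len 7), cursors c1@2 c2@4 c3@5, authorship .1.2...
After op 7 (insert('b')): buffer="dxbmxbbbyo" (len 10), cursors c1@3 c2@6 c3@8, authorship .11.22.3..
After op 8 (insert('c')): buffer="dxbcmxbcbbcyo" (len 13), cursors c1@4 c2@8 c3@11, authorship .111.222.33..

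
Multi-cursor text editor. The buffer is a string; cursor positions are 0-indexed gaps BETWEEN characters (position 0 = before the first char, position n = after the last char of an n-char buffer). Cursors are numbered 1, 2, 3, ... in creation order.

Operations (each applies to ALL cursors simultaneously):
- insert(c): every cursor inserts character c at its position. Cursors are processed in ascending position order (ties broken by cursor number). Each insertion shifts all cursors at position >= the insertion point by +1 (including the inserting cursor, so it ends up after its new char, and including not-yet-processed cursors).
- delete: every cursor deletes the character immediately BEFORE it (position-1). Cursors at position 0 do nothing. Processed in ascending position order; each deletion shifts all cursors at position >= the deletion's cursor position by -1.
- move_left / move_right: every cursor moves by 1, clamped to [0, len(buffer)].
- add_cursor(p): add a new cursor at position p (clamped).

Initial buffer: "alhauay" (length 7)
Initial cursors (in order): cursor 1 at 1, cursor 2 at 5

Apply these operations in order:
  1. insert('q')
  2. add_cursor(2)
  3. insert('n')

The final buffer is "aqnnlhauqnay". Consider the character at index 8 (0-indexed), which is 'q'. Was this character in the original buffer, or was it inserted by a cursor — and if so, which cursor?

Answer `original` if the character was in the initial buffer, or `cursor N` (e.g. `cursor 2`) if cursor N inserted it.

After op 1 (insert('q')): buffer="aqlhauqay" (len 9), cursors c1@2 c2@7, authorship .1....2..
After op 2 (add_cursor(2)): buffer="aqlhauqay" (len 9), cursors c1@2 c3@2 c2@7, authorship .1....2..
After op 3 (insert('n')): buffer="aqnnlhauqnay" (len 12), cursors c1@4 c3@4 c2@10, authorship .113....22..
Authorship (.=original, N=cursor N): . 1 1 3 . . . . 2 2 . .
Index 8: author = 2

Answer: cursor 2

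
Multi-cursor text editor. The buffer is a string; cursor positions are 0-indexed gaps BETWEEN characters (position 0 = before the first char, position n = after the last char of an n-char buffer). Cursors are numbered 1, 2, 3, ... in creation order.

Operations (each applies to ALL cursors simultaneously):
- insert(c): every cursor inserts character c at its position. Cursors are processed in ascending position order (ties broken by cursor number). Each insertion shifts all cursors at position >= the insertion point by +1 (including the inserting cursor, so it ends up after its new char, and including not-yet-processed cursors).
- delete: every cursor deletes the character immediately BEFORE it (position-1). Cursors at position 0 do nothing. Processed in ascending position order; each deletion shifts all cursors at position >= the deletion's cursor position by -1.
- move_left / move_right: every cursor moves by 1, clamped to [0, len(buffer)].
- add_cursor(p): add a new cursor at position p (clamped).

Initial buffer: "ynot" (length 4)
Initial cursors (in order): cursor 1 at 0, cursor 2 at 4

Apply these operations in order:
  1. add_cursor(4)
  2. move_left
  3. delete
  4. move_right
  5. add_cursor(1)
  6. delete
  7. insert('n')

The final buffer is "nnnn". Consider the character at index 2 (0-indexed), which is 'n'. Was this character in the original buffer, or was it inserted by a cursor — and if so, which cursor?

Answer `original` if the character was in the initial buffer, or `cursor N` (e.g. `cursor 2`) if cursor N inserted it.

After op 1 (add_cursor(4)): buffer="ynot" (len 4), cursors c1@0 c2@4 c3@4, authorship ....
After op 2 (move_left): buffer="ynot" (len 4), cursors c1@0 c2@3 c3@3, authorship ....
After op 3 (delete): buffer="yt" (len 2), cursors c1@0 c2@1 c3@1, authorship ..
After op 4 (move_right): buffer="yt" (len 2), cursors c1@1 c2@2 c3@2, authorship ..
After op 5 (add_cursor(1)): buffer="yt" (len 2), cursors c1@1 c4@1 c2@2 c3@2, authorship ..
After op 6 (delete): buffer="" (len 0), cursors c1@0 c2@0 c3@0 c4@0, authorship 
After op 7 (insert('n')): buffer="nnnn" (len 4), cursors c1@4 c2@4 c3@4 c4@4, authorship 1234
Authorship (.=original, N=cursor N): 1 2 3 4
Index 2: author = 3

Answer: cursor 3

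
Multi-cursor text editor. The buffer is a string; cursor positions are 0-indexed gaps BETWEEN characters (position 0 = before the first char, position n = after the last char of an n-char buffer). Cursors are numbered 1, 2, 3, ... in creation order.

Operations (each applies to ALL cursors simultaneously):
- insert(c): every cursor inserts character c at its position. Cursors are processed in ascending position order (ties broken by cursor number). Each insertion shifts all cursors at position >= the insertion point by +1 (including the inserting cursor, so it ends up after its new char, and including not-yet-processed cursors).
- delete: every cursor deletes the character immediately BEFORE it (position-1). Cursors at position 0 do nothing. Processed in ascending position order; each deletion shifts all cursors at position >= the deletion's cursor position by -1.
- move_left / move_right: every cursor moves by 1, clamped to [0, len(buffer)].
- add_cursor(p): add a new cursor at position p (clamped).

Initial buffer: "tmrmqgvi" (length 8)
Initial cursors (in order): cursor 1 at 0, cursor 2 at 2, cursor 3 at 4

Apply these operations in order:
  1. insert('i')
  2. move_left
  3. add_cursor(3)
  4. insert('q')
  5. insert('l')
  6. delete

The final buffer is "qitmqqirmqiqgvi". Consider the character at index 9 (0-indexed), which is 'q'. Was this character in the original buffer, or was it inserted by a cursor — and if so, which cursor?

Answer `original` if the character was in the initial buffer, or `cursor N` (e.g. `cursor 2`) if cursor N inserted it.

Answer: cursor 3

Derivation:
After op 1 (insert('i')): buffer="itmirmiqgvi" (len 11), cursors c1@1 c2@4 c3@7, authorship 1..2..3....
After op 2 (move_left): buffer="itmirmiqgvi" (len 11), cursors c1@0 c2@3 c3@6, authorship 1..2..3....
After op 3 (add_cursor(3)): buffer="itmirmiqgvi" (len 11), cursors c1@0 c2@3 c4@3 c3@6, authorship 1..2..3....
After op 4 (insert('q')): buffer="qitmqqirmqiqgvi" (len 15), cursors c1@1 c2@6 c4@6 c3@10, authorship 11..242..33....
After op 5 (insert('l')): buffer="qlitmqqllirmqliqgvi" (len 19), cursors c1@2 c2@9 c4@9 c3@14, authorship 111..24242..333....
After op 6 (delete): buffer="qitmqqirmqiqgvi" (len 15), cursors c1@1 c2@6 c4@6 c3@10, authorship 11..242..33....
Authorship (.=original, N=cursor N): 1 1 . . 2 4 2 . . 3 3 . . . .
Index 9: author = 3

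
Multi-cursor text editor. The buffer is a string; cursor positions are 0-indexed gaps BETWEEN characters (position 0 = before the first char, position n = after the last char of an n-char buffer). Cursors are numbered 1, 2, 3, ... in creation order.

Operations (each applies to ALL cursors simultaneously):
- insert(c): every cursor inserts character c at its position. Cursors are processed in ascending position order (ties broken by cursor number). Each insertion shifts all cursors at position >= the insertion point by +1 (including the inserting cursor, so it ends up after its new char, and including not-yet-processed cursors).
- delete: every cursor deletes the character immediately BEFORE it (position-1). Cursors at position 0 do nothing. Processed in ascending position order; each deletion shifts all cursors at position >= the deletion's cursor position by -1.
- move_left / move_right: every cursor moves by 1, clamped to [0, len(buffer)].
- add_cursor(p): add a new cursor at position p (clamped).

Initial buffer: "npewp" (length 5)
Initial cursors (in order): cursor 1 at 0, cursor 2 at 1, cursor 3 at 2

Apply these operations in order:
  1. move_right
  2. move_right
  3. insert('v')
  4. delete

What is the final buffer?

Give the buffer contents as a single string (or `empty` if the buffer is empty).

Answer: npewp

Derivation:
After op 1 (move_right): buffer="npewp" (len 5), cursors c1@1 c2@2 c3@3, authorship .....
After op 2 (move_right): buffer="npewp" (len 5), cursors c1@2 c2@3 c3@4, authorship .....
After op 3 (insert('v')): buffer="npvevwvp" (len 8), cursors c1@3 c2@5 c3@7, authorship ..1.2.3.
After op 4 (delete): buffer="npewp" (len 5), cursors c1@2 c2@3 c3@4, authorship .....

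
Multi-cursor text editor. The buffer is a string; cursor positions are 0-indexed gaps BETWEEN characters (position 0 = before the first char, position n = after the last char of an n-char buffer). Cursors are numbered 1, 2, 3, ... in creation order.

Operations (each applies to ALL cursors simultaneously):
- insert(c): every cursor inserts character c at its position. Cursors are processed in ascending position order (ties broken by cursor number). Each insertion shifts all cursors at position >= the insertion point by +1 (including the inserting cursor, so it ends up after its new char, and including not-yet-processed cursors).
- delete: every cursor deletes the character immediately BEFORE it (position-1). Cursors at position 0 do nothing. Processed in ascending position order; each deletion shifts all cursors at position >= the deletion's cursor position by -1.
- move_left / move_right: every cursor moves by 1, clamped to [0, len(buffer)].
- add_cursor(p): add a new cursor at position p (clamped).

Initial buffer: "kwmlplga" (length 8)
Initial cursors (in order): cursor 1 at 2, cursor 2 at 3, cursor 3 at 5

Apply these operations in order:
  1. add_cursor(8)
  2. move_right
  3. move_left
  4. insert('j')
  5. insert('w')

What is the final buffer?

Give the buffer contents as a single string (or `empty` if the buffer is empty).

After op 1 (add_cursor(8)): buffer="kwmlplga" (len 8), cursors c1@2 c2@3 c3@5 c4@8, authorship ........
After op 2 (move_right): buffer="kwmlplga" (len 8), cursors c1@3 c2@4 c3@6 c4@8, authorship ........
After op 3 (move_left): buffer="kwmlplga" (len 8), cursors c1@2 c2@3 c3@5 c4@7, authorship ........
After op 4 (insert('j')): buffer="kwjmjlpjlgja" (len 12), cursors c1@3 c2@5 c3@8 c4@11, authorship ..1.2..3..4.
After op 5 (insert('w')): buffer="kwjwmjwlpjwlgjwa" (len 16), cursors c1@4 c2@7 c3@11 c4@15, authorship ..11.22..33..44.

Answer: kwjwmjwlpjwlgjwa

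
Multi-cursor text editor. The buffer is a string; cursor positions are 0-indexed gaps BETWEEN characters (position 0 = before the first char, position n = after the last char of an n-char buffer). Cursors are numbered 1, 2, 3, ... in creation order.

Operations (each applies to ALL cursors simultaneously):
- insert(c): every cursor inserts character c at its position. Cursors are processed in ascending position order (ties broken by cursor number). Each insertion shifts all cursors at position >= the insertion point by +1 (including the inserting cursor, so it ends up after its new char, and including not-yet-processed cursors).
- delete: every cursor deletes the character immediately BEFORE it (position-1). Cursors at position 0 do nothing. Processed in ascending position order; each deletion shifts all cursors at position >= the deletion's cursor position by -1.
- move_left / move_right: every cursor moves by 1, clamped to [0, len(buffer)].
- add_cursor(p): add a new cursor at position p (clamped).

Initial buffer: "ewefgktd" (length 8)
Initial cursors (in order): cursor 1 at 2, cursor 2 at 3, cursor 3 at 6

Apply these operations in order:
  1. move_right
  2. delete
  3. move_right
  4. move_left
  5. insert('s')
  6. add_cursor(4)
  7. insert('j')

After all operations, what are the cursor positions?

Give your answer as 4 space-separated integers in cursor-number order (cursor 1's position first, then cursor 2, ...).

After op 1 (move_right): buffer="ewefgktd" (len 8), cursors c1@3 c2@4 c3@7, authorship ........
After op 2 (delete): buffer="ewgkd" (len 5), cursors c1@2 c2@2 c3@4, authorship .....
After op 3 (move_right): buffer="ewgkd" (len 5), cursors c1@3 c2@3 c3@5, authorship .....
After op 4 (move_left): buffer="ewgkd" (len 5), cursors c1@2 c2@2 c3@4, authorship .....
After op 5 (insert('s')): buffer="ewssgksd" (len 8), cursors c1@4 c2@4 c3@7, authorship ..12..3.
After op 6 (add_cursor(4)): buffer="ewssgksd" (len 8), cursors c1@4 c2@4 c4@4 c3@7, authorship ..12..3.
After op 7 (insert('j')): buffer="ewssjjjgksjd" (len 12), cursors c1@7 c2@7 c4@7 c3@11, authorship ..12124..33.

Answer: 7 7 11 7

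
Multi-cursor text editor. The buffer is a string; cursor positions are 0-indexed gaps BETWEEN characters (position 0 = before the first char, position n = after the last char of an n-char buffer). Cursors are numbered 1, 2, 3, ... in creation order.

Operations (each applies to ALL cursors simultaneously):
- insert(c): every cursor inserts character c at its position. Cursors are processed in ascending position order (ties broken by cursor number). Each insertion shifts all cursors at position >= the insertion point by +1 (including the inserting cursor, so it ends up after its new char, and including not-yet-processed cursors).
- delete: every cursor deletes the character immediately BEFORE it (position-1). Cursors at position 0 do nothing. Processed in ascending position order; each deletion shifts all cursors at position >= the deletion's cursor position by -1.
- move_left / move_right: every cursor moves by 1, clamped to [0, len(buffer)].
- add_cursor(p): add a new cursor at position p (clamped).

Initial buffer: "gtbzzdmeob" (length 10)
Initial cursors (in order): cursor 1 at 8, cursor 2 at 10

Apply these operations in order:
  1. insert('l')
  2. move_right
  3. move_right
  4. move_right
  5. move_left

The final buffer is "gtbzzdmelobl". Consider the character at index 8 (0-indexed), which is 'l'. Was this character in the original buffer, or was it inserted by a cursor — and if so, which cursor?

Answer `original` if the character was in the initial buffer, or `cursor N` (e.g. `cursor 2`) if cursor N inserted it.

After op 1 (insert('l')): buffer="gtbzzdmelobl" (len 12), cursors c1@9 c2@12, authorship ........1..2
After op 2 (move_right): buffer="gtbzzdmelobl" (len 12), cursors c1@10 c2@12, authorship ........1..2
After op 3 (move_right): buffer="gtbzzdmelobl" (len 12), cursors c1@11 c2@12, authorship ........1..2
After op 4 (move_right): buffer="gtbzzdmelobl" (len 12), cursors c1@12 c2@12, authorship ........1..2
After op 5 (move_left): buffer="gtbzzdmelobl" (len 12), cursors c1@11 c2@11, authorship ........1..2
Authorship (.=original, N=cursor N): . . . . . . . . 1 . . 2
Index 8: author = 1

Answer: cursor 1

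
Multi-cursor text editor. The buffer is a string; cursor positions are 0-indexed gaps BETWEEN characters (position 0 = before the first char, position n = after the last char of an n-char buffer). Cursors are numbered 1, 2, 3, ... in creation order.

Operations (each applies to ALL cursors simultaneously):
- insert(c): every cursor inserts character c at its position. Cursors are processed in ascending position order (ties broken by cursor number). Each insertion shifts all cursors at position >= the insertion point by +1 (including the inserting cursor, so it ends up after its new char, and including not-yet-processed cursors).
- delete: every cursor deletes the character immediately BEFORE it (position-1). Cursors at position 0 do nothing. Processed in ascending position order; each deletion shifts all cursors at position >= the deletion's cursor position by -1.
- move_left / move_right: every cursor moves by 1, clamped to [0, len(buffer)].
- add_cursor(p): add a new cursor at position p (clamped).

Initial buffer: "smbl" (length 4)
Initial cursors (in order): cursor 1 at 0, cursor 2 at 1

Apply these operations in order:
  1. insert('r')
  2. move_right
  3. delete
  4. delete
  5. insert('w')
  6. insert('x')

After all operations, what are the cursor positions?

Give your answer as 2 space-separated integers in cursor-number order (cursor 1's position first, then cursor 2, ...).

After op 1 (insert('r')): buffer="rsrmbl" (len 6), cursors c1@1 c2@3, authorship 1.2...
After op 2 (move_right): buffer="rsrmbl" (len 6), cursors c1@2 c2@4, authorship 1.2...
After op 3 (delete): buffer="rrbl" (len 4), cursors c1@1 c2@2, authorship 12..
After op 4 (delete): buffer="bl" (len 2), cursors c1@0 c2@0, authorship ..
After op 5 (insert('w')): buffer="wwbl" (len 4), cursors c1@2 c2@2, authorship 12..
After op 6 (insert('x')): buffer="wwxxbl" (len 6), cursors c1@4 c2@4, authorship 1212..

Answer: 4 4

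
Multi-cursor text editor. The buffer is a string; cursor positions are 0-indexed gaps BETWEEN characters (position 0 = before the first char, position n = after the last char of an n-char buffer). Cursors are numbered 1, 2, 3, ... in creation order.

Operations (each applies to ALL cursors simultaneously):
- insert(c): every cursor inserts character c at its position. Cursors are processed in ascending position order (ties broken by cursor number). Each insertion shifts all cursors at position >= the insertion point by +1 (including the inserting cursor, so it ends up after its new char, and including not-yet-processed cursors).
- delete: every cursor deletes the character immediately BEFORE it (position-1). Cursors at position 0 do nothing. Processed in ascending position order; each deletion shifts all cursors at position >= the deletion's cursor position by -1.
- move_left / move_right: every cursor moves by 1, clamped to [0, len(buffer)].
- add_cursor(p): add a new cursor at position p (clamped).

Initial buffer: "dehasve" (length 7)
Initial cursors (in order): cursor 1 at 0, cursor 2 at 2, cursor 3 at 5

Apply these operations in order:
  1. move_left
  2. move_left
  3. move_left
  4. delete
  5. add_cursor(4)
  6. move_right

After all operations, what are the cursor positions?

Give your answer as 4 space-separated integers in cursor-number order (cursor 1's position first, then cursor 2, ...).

After op 1 (move_left): buffer="dehasve" (len 7), cursors c1@0 c2@1 c3@4, authorship .......
After op 2 (move_left): buffer="dehasve" (len 7), cursors c1@0 c2@0 c3@3, authorship .......
After op 3 (move_left): buffer="dehasve" (len 7), cursors c1@0 c2@0 c3@2, authorship .......
After op 4 (delete): buffer="dhasve" (len 6), cursors c1@0 c2@0 c3@1, authorship ......
After op 5 (add_cursor(4)): buffer="dhasve" (len 6), cursors c1@0 c2@0 c3@1 c4@4, authorship ......
After op 6 (move_right): buffer="dhasve" (len 6), cursors c1@1 c2@1 c3@2 c4@5, authorship ......

Answer: 1 1 2 5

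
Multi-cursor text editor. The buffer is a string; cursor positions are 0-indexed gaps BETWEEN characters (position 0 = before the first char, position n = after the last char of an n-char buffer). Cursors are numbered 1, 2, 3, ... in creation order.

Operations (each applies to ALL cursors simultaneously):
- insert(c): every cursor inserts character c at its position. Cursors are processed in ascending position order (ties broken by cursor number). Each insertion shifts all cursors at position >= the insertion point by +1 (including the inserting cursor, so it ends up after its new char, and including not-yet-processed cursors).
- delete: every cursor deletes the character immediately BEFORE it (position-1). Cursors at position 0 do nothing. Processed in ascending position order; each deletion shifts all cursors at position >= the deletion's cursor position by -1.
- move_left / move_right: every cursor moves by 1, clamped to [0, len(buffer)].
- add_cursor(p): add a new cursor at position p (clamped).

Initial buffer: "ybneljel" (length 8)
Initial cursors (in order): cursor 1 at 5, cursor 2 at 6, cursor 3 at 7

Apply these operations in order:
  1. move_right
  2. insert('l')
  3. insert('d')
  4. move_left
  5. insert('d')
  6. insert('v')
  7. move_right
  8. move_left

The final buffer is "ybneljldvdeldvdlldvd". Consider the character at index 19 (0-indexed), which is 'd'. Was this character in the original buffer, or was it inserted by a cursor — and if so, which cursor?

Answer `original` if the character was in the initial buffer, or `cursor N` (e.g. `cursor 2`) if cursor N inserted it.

Answer: cursor 3

Derivation:
After op 1 (move_right): buffer="ybneljel" (len 8), cursors c1@6 c2@7 c3@8, authorship ........
After op 2 (insert('l')): buffer="ybneljlelll" (len 11), cursors c1@7 c2@9 c3@11, authorship ......1.2.3
After op 3 (insert('d')): buffer="ybneljldeldlld" (len 14), cursors c1@8 c2@11 c3@14, authorship ......11.22.33
After op 4 (move_left): buffer="ybneljldeldlld" (len 14), cursors c1@7 c2@10 c3@13, authorship ......11.22.33
After op 5 (insert('d')): buffer="ybneljlddelddlldd" (len 17), cursors c1@8 c2@12 c3@16, authorship ......111.222.333
After op 6 (insert('v')): buffer="ybneljldvdeldvdlldvd" (len 20), cursors c1@9 c2@14 c3@19, authorship ......1111.2222.3333
After op 7 (move_right): buffer="ybneljldvdeldvdlldvd" (len 20), cursors c1@10 c2@15 c3@20, authorship ......1111.2222.3333
After op 8 (move_left): buffer="ybneljldvdeldvdlldvd" (len 20), cursors c1@9 c2@14 c3@19, authorship ......1111.2222.3333
Authorship (.=original, N=cursor N): . . . . . . 1 1 1 1 . 2 2 2 2 . 3 3 3 3
Index 19: author = 3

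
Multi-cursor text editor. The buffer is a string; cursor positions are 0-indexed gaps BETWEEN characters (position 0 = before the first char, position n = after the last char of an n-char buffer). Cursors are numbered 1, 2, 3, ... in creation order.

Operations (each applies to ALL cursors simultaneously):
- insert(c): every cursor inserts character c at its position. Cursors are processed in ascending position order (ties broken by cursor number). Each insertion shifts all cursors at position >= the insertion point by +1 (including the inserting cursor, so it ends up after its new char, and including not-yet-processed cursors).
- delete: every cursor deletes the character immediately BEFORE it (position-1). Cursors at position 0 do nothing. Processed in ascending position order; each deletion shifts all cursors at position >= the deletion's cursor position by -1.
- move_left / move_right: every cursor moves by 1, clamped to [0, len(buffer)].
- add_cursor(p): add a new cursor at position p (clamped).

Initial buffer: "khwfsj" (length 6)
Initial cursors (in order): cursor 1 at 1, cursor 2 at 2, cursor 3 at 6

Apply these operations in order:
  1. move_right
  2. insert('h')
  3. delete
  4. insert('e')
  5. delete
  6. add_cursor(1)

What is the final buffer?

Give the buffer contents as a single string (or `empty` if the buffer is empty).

Answer: khwfsj

Derivation:
After op 1 (move_right): buffer="khwfsj" (len 6), cursors c1@2 c2@3 c3@6, authorship ......
After op 2 (insert('h')): buffer="khhwhfsjh" (len 9), cursors c1@3 c2@5 c3@9, authorship ..1.2...3
After op 3 (delete): buffer="khwfsj" (len 6), cursors c1@2 c2@3 c3@6, authorship ......
After op 4 (insert('e')): buffer="khewefsje" (len 9), cursors c1@3 c2@5 c3@9, authorship ..1.2...3
After op 5 (delete): buffer="khwfsj" (len 6), cursors c1@2 c2@3 c3@6, authorship ......
After op 6 (add_cursor(1)): buffer="khwfsj" (len 6), cursors c4@1 c1@2 c2@3 c3@6, authorship ......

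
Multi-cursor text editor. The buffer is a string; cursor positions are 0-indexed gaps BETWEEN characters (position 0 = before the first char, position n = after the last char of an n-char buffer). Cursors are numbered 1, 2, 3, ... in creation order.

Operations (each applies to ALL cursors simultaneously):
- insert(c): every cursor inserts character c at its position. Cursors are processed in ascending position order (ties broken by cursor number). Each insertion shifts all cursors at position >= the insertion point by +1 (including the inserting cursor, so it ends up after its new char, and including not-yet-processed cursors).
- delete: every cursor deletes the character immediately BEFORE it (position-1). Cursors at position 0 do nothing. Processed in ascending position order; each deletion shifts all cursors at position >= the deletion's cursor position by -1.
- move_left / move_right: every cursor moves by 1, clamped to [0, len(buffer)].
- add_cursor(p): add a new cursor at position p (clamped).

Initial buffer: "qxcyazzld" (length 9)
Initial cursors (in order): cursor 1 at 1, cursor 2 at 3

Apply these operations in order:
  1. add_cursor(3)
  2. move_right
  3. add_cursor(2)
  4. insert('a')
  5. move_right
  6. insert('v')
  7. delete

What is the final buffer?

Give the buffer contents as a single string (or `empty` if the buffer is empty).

Answer: qxaacyaaazzld

Derivation:
After op 1 (add_cursor(3)): buffer="qxcyazzld" (len 9), cursors c1@1 c2@3 c3@3, authorship .........
After op 2 (move_right): buffer="qxcyazzld" (len 9), cursors c1@2 c2@4 c3@4, authorship .........
After op 3 (add_cursor(2)): buffer="qxcyazzld" (len 9), cursors c1@2 c4@2 c2@4 c3@4, authorship .........
After op 4 (insert('a')): buffer="qxaacyaaazzld" (len 13), cursors c1@4 c4@4 c2@8 c3@8, authorship ..14..23.....
After op 5 (move_right): buffer="qxaacyaaazzld" (len 13), cursors c1@5 c4@5 c2@9 c3@9, authorship ..14..23.....
After op 6 (insert('v')): buffer="qxaacvvyaaavvzzld" (len 17), cursors c1@7 c4@7 c2@13 c3@13, authorship ..14.14.23.23....
After op 7 (delete): buffer="qxaacyaaazzld" (len 13), cursors c1@5 c4@5 c2@9 c3@9, authorship ..14..23.....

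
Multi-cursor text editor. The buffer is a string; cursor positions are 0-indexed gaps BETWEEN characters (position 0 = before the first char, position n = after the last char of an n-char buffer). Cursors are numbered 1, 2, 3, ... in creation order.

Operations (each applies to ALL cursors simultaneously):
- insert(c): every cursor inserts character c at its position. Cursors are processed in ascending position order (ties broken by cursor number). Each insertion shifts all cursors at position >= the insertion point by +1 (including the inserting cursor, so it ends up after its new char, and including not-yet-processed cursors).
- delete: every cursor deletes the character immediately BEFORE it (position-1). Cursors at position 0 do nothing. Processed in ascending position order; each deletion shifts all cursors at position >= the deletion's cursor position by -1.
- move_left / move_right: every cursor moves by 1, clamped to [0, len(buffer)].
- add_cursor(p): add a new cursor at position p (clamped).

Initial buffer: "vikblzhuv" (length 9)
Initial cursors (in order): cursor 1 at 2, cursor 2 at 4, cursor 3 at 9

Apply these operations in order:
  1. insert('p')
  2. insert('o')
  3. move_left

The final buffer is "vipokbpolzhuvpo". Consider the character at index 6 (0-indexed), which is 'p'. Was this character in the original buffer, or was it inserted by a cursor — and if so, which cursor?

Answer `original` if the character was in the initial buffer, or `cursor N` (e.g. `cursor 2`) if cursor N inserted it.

Answer: cursor 2

Derivation:
After op 1 (insert('p')): buffer="vipkbplzhuvp" (len 12), cursors c1@3 c2@6 c3@12, authorship ..1..2.....3
After op 2 (insert('o')): buffer="vipokbpolzhuvpo" (len 15), cursors c1@4 c2@8 c3@15, authorship ..11..22.....33
After op 3 (move_left): buffer="vipokbpolzhuvpo" (len 15), cursors c1@3 c2@7 c3@14, authorship ..11..22.....33
Authorship (.=original, N=cursor N): . . 1 1 . . 2 2 . . . . . 3 3
Index 6: author = 2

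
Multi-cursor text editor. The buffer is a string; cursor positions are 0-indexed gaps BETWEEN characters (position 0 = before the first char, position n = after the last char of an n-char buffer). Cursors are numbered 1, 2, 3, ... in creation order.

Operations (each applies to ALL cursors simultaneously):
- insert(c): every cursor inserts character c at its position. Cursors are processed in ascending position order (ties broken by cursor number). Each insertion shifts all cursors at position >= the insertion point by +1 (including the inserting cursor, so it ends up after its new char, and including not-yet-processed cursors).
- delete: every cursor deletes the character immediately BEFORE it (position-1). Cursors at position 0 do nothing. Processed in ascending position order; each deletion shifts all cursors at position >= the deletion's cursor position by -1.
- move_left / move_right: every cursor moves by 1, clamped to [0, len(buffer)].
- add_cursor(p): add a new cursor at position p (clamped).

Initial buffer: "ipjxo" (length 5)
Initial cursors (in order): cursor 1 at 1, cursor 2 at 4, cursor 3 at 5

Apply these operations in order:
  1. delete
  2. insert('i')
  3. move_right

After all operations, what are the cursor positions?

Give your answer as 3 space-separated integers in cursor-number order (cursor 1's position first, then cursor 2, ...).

Answer: 2 5 5

Derivation:
After op 1 (delete): buffer="pj" (len 2), cursors c1@0 c2@2 c3@2, authorship ..
After op 2 (insert('i')): buffer="ipjii" (len 5), cursors c1@1 c2@5 c3@5, authorship 1..23
After op 3 (move_right): buffer="ipjii" (len 5), cursors c1@2 c2@5 c3@5, authorship 1..23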